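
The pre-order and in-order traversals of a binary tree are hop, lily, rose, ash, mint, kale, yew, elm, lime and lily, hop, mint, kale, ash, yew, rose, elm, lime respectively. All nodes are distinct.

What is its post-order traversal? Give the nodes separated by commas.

lily, kale, mint, yew, ash, lime, elm, rose, hop

The first element of pre-order is the root; it splits in-order into left and right subtrees.
Root hop: left subtree has 1 node {lily}, right has 7 {mint, kale, ash, yew, rose, elm, lime}.
  Root rose: left subtree has 4 nodes {mint, kale, ash, yew}, right has 2 {elm, lime}.
    Root ash: left subtree has 2 nodes {mint, kale}, right has 1 {yew}.
      Root mint: left subtree has 0 nodes { }, right has 1 {kale}.
    Root elm: left subtree has 0 nodes { }, right has 1 {lime}.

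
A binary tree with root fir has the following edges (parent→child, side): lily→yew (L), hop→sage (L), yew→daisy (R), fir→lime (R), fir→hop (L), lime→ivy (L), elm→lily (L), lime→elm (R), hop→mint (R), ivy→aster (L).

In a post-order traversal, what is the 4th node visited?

Post-order visits the left subtree, then the right subtree, then the node.
At fir: go left to hop.
  At hop: go left to sage.
    sage is a leaf — visit sage.
  At hop: go right to mint.
    mint is a leaf — visit mint.
  Visit hop.
At fir: go right to lime.
  At lime: go left to ivy.
    At ivy: go left to aster.
      aster is a leaf — visit aster.
    At ivy: no right child.
    Visit ivy.
  At lime: go right to elm.
    At elm: go left to lily.
      At lily: go left to yew.
        At yew: no left child.
        At yew: go right to daisy.
          daisy is a leaf — visit daisy.
        Visit yew.
      At lily: no right child.
      Visit lily.
    At elm: no right child.
    Visit elm.
  Visit lime.
Visit fir.
Full post-order sequence: sage, mint, hop, aster, ivy, daisy, yew, lily, elm, lime, fir.

aster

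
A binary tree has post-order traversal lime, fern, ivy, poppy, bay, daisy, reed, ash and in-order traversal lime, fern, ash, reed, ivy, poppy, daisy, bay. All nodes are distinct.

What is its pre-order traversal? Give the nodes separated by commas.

The last element of post-order is the root; it splits in-order into left and right subtrees.
Root ash: left subtree has 2 nodes {lime, fern}, right has 5 {reed, ivy, poppy, daisy, bay}.
  Root fern: left subtree has 1 node {lime}, right has 0 { }.
  Root reed: left subtree has 0 nodes { }, right has 4 {ivy, poppy, daisy, bay}.
    Root daisy: left subtree has 2 nodes {ivy, poppy}, right has 1 {bay}.
      Root poppy: left subtree has 1 node {ivy}, right has 0 { }.

ash, fern, lime, reed, daisy, poppy, ivy, bay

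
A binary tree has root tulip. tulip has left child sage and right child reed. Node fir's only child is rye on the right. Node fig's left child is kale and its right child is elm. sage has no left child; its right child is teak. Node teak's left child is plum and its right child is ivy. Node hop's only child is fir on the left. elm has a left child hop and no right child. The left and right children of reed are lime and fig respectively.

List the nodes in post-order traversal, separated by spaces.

plum ivy teak sage lime kale rye fir hop elm fig reed tulip

Post-order visits the left subtree, then the right subtree, then the node.
At tulip: go left to sage.
  At sage: no left child.
  At sage: go right to teak.
    At teak: go left to plum.
      plum is a leaf — visit plum.
    At teak: go right to ivy.
      ivy is a leaf — visit ivy.
    Visit teak.
  Visit sage.
At tulip: go right to reed.
  At reed: go left to lime.
    lime is a leaf — visit lime.
  At reed: go right to fig.
    At fig: go left to kale.
      kale is a leaf — visit kale.
    At fig: go right to elm.
      At elm: go left to hop.
        At hop: go left to fir.
          At fir: no left child.
          At fir: go right to rye.
            rye is a leaf — visit rye.
          Visit fir.
        At hop: no right child.
        Visit hop.
      At elm: no right child.
      Visit elm.
    Visit fig.
  Visit reed.
Visit tulip.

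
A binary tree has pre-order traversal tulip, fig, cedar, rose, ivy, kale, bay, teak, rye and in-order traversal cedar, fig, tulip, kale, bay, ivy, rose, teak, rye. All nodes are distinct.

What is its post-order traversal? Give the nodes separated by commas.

The first element of pre-order is the root; it splits in-order into left and right subtrees.
Root tulip: left subtree has 2 nodes {cedar, fig}, right has 6 {kale, bay, ivy, rose, teak, rye}.
  Root fig: left subtree has 1 node {cedar}, right has 0 { }.
  Root rose: left subtree has 3 nodes {kale, bay, ivy}, right has 2 {teak, rye}.
    Root ivy: left subtree has 2 nodes {kale, bay}, right has 0 { }.
      Root kale: left subtree has 0 nodes { }, right has 1 {bay}.
    Root teak: left subtree has 0 nodes { }, right has 1 {rye}.

cedar, fig, bay, kale, ivy, rye, teak, rose, tulip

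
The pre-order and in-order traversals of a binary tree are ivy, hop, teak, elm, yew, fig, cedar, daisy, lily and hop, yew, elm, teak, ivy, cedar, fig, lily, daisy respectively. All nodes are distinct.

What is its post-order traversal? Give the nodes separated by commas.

The first element of pre-order is the root; it splits in-order into left and right subtrees.
Root ivy: left subtree has 4 nodes {hop, yew, elm, teak}, right has 4 {cedar, fig, lily, daisy}.
  Root hop: left subtree has 0 nodes { }, right has 3 {yew, elm, teak}.
    Root teak: left subtree has 2 nodes {yew, elm}, right has 0 { }.
      Root elm: left subtree has 1 node {yew}, right has 0 { }.
  Root fig: left subtree has 1 node {cedar}, right has 2 {lily, daisy}.
    Root daisy: left subtree has 1 node {lily}, right has 0 { }.

yew, elm, teak, hop, cedar, lily, daisy, fig, ivy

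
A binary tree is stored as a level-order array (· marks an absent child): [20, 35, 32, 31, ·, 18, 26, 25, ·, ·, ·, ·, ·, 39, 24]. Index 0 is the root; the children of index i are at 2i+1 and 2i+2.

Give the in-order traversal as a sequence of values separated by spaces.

25 31 35 20 18 32 39 26 24

In-order visits the left subtree, then the node, then the right subtree.
At 20: go left to 35.
  At 35: go left to 31.
    At 31: go left to 25.
      25 is a leaf — visit 25.
    Visit 31.
    At 31: no right child.
  Visit 35.
  At 35: no right child.
Visit 20.
At 20: go right to 32.
  At 32: go left to 18.
    18 is a leaf — visit 18.
  Visit 32.
  At 32: go right to 26.
    At 26: go left to 39.
      39 is a leaf — visit 39.
    Visit 26.
    At 26: go right to 24.
      24 is a leaf — visit 24.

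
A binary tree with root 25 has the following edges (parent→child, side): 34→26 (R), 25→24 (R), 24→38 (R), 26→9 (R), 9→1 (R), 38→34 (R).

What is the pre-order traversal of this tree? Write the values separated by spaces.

Pre-order visits the node, then its left subtree, then its right subtree.
Visit 25.
At 25: no left child.
At 25: go right to 24.
  Visit 24.
  At 24: no left child.
  At 24: go right to 38.
    Visit 38.
    At 38: no left child.
    At 38: go right to 34.
      Visit 34.
      At 34: no left child.
      At 34: go right to 26.
        Visit 26.
        At 26: no left child.
        At 26: go right to 9.
          Visit 9.
          At 9: no left child.
          At 9: go right to 1.
            1 is a leaf — visit 1.

25 24 38 34 26 9 1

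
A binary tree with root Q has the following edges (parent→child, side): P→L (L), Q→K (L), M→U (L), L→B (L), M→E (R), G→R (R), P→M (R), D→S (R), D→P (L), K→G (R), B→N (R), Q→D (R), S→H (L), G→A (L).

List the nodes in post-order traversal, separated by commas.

A, R, G, K, N, B, L, U, E, M, P, H, S, D, Q

Post-order visits the left subtree, then the right subtree, then the node.
At Q: go left to K.
  At K: no left child.
  At K: go right to G.
    At G: go left to A.
      A is a leaf — visit A.
    At G: go right to R.
      R is a leaf — visit R.
    Visit G.
  Visit K.
At Q: go right to D.
  At D: go left to P.
    At P: go left to L.
      At L: go left to B.
        At B: no left child.
        At B: go right to N.
          N is a leaf — visit N.
        Visit B.
      At L: no right child.
      Visit L.
    At P: go right to M.
      At M: go left to U.
        U is a leaf — visit U.
      At M: go right to E.
        E is a leaf — visit E.
      Visit M.
    Visit P.
  At D: go right to S.
    At S: go left to H.
      H is a leaf — visit H.
    At S: no right child.
    Visit S.
  Visit D.
Visit Q.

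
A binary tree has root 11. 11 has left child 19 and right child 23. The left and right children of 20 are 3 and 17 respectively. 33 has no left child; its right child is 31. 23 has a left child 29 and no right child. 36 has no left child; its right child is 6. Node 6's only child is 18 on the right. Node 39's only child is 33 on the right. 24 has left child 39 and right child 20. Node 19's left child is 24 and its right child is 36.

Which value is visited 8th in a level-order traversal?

Level-order visits nodes level by level from the root, left to right within each level.
Level 0: 11
Level 1: 19, 23
Level 2: 24, 36, 29
Level 3: 39, 20, 6
Level 4: 33, 3, 17, 18
Level 5: 31
Full level-order sequence: 11, 19, 23, 24, 36, 29, 39, 20, 6, 33, 3, 17, 18, 31.

20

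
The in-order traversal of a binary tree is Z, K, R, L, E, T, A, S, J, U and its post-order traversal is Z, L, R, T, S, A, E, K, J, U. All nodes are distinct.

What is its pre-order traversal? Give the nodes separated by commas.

U, J, K, Z, E, R, L, A, T, S

The last element of post-order is the root; it splits in-order into left and right subtrees.
Root U: left subtree has 9 nodes {Z, K, R, L, E, T, A, S, J}, right has 0 { }.
  Root J: left subtree has 8 nodes {Z, K, R, L, E, T, A, S}, right has 0 { }.
    Root K: left subtree has 1 node {Z}, right has 6 {R, L, E, T, A, S}.
      Root E: left subtree has 2 nodes {R, L}, right has 3 {T, A, S}.
        Root R: left subtree has 0 nodes { }, right has 1 {L}.
        Root A: left subtree has 1 node {T}, right has 1 {S}.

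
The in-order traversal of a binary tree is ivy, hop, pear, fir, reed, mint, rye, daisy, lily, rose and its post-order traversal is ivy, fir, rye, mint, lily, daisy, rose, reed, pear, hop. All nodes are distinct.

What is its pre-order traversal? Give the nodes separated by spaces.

The last element of post-order is the root; it splits in-order into left and right subtrees.
Root hop: left subtree has 1 node {ivy}, right has 8 {pear, fir, reed, mint, rye, daisy, lily, rose}.
  Root pear: left subtree has 0 nodes { }, right has 7 {fir, reed, mint, rye, daisy, lily, rose}.
    Root reed: left subtree has 1 node {fir}, right has 5 {mint, rye, daisy, lily, rose}.
      Root rose: left subtree has 4 nodes {mint, rye, daisy, lily}, right has 0 { }.
        Root daisy: left subtree has 2 nodes {mint, rye}, right has 1 {lily}.
          Root mint: left subtree has 0 nodes { }, right has 1 {rye}.

hop ivy pear reed fir rose daisy mint rye lily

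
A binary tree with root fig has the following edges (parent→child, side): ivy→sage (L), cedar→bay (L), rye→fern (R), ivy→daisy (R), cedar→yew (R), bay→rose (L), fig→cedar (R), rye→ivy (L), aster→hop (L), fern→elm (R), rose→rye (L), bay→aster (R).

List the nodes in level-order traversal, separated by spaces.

fig cedar bay yew rose aster rye hop ivy fern sage daisy elm

Level-order visits nodes level by level from the root, left to right within each level.
Level 0: fig
Level 1: cedar
Level 2: bay, yew
Level 3: rose, aster
Level 4: rye, hop
Level 5: ivy, fern
Level 6: sage, daisy, elm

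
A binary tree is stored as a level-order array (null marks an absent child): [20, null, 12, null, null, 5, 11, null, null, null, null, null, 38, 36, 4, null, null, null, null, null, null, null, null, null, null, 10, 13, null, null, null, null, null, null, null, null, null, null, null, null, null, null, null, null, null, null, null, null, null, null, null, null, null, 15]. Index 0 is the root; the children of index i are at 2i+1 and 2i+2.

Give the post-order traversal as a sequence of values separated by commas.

15, 10, 13, 38, 5, 36, 4, 11, 12, 20

Post-order visits the left subtree, then the right subtree, then the node.
At 20: no left child.
At 20: go right to 12.
  At 12: go left to 5.
    At 5: no left child.
    At 5: go right to 38.
      At 38: go left to 10.
        At 10: no left child.
        At 10: go right to 15.
          15 is a leaf — visit 15.
        Visit 10.
      At 38: go right to 13.
        13 is a leaf — visit 13.
      Visit 38.
    Visit 5.
  At 12: go right to 11.
    At 11: go left to 36.
      36 is a leaf — visit 36.
    At 11: go right to 4.
      4 is a leaf — visit 4.
    Visit 11.
  Visit 12.
Visit 20.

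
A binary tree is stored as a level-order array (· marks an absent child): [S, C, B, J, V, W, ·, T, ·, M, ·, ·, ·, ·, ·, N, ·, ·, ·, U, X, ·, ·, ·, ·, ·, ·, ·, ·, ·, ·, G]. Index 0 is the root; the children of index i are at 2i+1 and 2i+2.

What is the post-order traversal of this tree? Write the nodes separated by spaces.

Post-order visits the left subtree, then the right subtree, then the node.
At S: go left to C.
  At C: go left to J.
    At J: go left to T.
      At T: go left to N.
        At N: go left to G.
          G is a leaf — visit G.
        At N: no right child.
        Visit N.
      At T: no right child.
      Visit T.
    At J: no right child.
    Visit J.
  At C: go right to V.
    At V: go left to M.
      At M: go left to U.
        U is a leaf — visit U.
      At M: go right to X.
        X is a leaf — visit X.
      Visit M.
    At V: no right child.
    Visit V.
  Visit C.
At S: go right to B.
  At B: go left to W.
    W is a leaf — visit W.
  At B: no right child.
  Visit B.
Visit S.

G N T J U X M V C W B S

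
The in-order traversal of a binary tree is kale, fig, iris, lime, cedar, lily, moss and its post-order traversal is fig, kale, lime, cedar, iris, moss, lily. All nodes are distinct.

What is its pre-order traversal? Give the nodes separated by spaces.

lily iris kale fig cedar lime moss

The last element of post-order is the root; it splits in-order into left and right subtrees.
Root lily: left subtree has 5 nodes {kale, fig, iris, lime, cedar}, right has 1 {moss}.
  Root iris: left subtree has 2 nodes {kale, fig}, right has 2 {lime, cedar}.
    Root kale: left subtree has 0 nodes { }, right has 1 {fig}.
    Root cedar: left subtree has 1 node {lime}, right has 0 { }.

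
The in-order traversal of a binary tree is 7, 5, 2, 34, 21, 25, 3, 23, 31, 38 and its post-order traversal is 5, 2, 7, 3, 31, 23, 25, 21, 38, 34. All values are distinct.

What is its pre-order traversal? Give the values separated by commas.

34, 7, 2, 5, 38, 21, 25, 23, 3, 31

The last element of post-order is the root; it splits in-order into left and right subtrees.
Root 34: left subtree has 3 nodes {7, 5, 2}, right has 6 {21, 25, 3, 23, 31, 38}.
  Root 7: left subtree has 0 nodes { }, right has 2 {5, 2}.
    Root 2: left subtree has 1 node {5}, right has 0 { }.
  Root 38: left subtree has 5 nodes {21, 25, 3, 23, 31}, right has 0 { }.
    Root 21: left subtree has 0 nodes { }, right has 4 {25, 3, 23, 31}.
      Root 25: left subtree has 0 nodes { }, right has 3 {3, 23, 31}.
        Root 23: left subtree has 1 node {3}, right has 1 {31}.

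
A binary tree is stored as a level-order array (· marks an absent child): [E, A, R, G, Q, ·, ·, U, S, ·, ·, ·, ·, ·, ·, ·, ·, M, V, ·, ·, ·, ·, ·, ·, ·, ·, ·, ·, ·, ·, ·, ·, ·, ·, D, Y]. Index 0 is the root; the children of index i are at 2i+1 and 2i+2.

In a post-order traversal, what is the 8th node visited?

Q

Post-order visits the left subtree, then the right subtree, then the node.
At E: go left to A.
  At A: go left to G.
    At G: go left to U.
      U is a leaf — visit U.
    At G: go right to S.
      At S: go left to M.
        At M: go left to D.
          D is a leaf — visit D.
        At M: go right to Y.
          Y is a leaf — visit Y.
        Visit M.
      At S: go right to V.
        V is a leaf — visit V.
      Visit S.
    Visit G.
  At A: go right to Q.
    Q is a leaf — visit Q.
  Visit A.
At E: go right to R.
  R is a leaf — visit R.
Visit E.
Full post-order sequence: U, D, Y, M, V, S, G, Q, A, R, E.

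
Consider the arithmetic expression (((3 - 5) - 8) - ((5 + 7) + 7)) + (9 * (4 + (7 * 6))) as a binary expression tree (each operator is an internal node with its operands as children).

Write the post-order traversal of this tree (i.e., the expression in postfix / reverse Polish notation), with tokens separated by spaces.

3 5 - 8 - 5 7 + 7 + - 9 4 7 6 * + * +

Post-order on an expression tree gives postfix notation: for each operator, emit left operand, right operand, then the operator.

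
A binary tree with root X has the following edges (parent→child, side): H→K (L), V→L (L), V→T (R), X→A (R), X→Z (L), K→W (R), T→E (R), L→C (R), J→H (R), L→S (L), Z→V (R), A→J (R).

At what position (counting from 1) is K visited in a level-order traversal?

Level-order visits nodes level by level from the root, left to right within each level.
Level 0: X
Level 1: Z, A
Level 2: V, J
Level 3: L, T, H
Level 4: S, C, E, K
Level 5: W
Full level-order sequence: X, Z, A, V, J, L, T, H, S, C, E, K, W.

12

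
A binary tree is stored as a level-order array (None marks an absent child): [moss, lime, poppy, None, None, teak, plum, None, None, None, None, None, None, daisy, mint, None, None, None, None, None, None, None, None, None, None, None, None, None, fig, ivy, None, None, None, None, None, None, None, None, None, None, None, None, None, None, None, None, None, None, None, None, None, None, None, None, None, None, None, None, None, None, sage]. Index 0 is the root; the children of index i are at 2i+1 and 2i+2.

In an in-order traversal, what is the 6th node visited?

In-order visits the left subtree, then the node, then the right subtree.
At moss: go left to lime.
  lime is a leaf — visit lime.
Visit moss.
At moss: go right to poppy.
  At poppy: go left to teak.
    teak is a leaf — visit teak.
  Visit poppy.
  At poppy: go right to plum.
    At plum: go left to daisy.
      At daisy: no left child.
      Visit daisy.
      At daisy: go right to fig.
        fig is a leaf — visit fig.
    Visit plum.
    At plum: go right to mint.
      At mint: go left to ivy.
        At ivy: no left child.
        Visit ivy.
        At ivy: go right to sage.
          sage is a leaf — visit sage.
      Visit mint.
      At mint: no right child.
Full in-order sequence: lime, moss, teak, poppy, daisy, fig, plum, ivy, sage, mint.

fig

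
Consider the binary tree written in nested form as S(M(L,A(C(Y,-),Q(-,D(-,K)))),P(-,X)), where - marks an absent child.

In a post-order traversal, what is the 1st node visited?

L

Post-order visits the left subtree, then the right subtree, then the node.
At S: go left to M.
  At M: go left to L.
    L is a leaf — visit L.
  At M: go right to A.
    At A: go left to C.
      At C: go left to Y.
        Y is a leaf — visit Y.
      At C: no right child.
      Visit C.
    At A: go right to Q.
      At Q: no left child.
      At Q: go right to D.
        At D: no left child.
        At D: go right to K.
          K is a leaf — visit K.
        Visit D.
      Visit Q.
    Visit A.
  Visit M.
At S: go right to P.
  At P: no left child.
  At P: go right to X.
    X is a leaf — visit X.
  Visit P.
Visit S.
Full post-order sequence: L, Y, C, K, D, Q, A, M, X, P, S.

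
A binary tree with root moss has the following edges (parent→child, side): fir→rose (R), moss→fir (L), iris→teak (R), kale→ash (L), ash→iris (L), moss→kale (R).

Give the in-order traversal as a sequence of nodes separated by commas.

In-order visits the left subtree, then the node, then the right subtree.
At moss: go left to fir.
  At fir: no left child.
  Visit fir.
  At fir: go right to rose.
    rose is a leaf — visit rose.
Visit moss.
At moss: go right to kale.
  At kale: go left to ash.
    At ash: go left to iris.
      At iris: no left child.
      Visit iris.
      At iris: go right to teak.
        teak is a leaf — visit teak.
    Visit ash.
    At ash: no right child.
  Visit kale.
  At kale: no right child.

fir, rose, moss, iris, teak, ash, kale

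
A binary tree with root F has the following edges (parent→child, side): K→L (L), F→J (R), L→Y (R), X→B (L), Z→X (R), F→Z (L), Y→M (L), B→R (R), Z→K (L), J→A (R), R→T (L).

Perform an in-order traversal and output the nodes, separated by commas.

L, M, Y, K, Z, B, T, R, X, F, J, A

In-order visits the left subtree, then the node, then the right subtree.
At F: go left to Z.
  At Z: go left to K.
    At K: go left to L.
      At L: no left child.
      Visit L.
      At L: go right to Y.
        At Y: go left to M.
          M is a leaf — visit M.
        Visit Y.
        At Y: no right child.
    Visit K.
    At K: no right child.
  Visit Z.
  At Z: go right to X.
    At X: go left to B.
      At B: no left child.
      Visit B.
      At B: go right to R.
        At R: go left to T.
          T is a leaf — visit T.
        Visit R.
        At R: no right child.
    Visit X.
    At X: no right child.
Visit F.
At F: go right to J.
  At J: no left child.
  Visit J.
  At J: go right to A.
    A is a leaf — visit A.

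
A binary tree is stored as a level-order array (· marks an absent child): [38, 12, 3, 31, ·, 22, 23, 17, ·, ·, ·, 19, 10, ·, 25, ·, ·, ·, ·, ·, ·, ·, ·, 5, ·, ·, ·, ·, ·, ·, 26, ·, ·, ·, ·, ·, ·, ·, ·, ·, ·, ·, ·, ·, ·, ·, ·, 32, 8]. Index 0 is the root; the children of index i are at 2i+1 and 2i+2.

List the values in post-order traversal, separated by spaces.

17 31 12 32 8 5 19 10 22 26 25 23 3 38

Post-order visits the left subtree, then the right subtree, then the node.
At 38: go left to 12.
  At 12: go left to 31.
    At 31: go left to 17.
      17 is a leaf — visit 17.
    At 31: no right child.
    Visit 31.
  At 12: no right child.
  Visit 12.
At 38: go right to 3.
  At 3: go left to 22.
    At 22: go left to 19.
      At 19: go left to 5.
        At 5: go left to 32.
          32 is a leaf — visit 32.
        At 5: go right to 8.
          8 is a leaf — visit 8.
        Visit 5.
      At 19: no right child.
      Visit 19.
    At 22: go right to 10.
      10 is a leaf — visit 10.
    Visit 22.
  At 3: go right to 23.
    At 23: no left child.
    At 23: go right to 25.
      At 25: no left child.
      At 25: go right to 26.
        26 is a leaf — visit 26.
      Visit 25.
    Visit 23.
  Visit 3.
Visit 38.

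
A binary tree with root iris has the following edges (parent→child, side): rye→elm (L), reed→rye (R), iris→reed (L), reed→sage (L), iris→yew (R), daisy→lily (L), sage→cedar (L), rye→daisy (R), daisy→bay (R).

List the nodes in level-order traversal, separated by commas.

Level-order visits nodes level by level from the root, left to right within each level.
Level 0: iris
Level 1: reed, yew
Level 2: sage, rye
Level 3: cedar, elm, daisy
Level 4: lily, bay

iris, reed, yew, sage, rye, cedar, elm, daisy, lily, bay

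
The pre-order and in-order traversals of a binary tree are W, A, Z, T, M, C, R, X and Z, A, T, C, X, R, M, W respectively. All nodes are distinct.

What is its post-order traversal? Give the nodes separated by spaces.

Z X R C M T A W

The first element of pre-order is the root; it splits in-order into left and right subtrees.
Root W: left subtree has 7 nodes {Z, A, T, C, X, R, M}, right has 0 { }.
  Root A: left subtree has 1 node {Z}, right has 5 {T, C, X, R, M}.
    Root T: left subtree has 0 nodes { }, right has 4 {C, X, R, M}.
      Root M: left subtree has 3 nodes {C, X, R}, right has 0 { }.
        Root C: left subtree has 0 nodes { }, right has 2 {X, R}.
          Root R: left subtree has 1 node {X}, right has 0 { }.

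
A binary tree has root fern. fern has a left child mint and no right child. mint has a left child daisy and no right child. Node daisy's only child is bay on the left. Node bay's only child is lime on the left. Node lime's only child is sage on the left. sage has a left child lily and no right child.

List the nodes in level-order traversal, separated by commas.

Level-order visits nodes level by level from the root, left to right within each level.
Level 0: fern
Level 1: mint
Level 2: daisy
Level 3: bay
Level 4: lime
Level 5: sage
Level 6: lily

fern, mint, daisy, bay, lime, sage, lily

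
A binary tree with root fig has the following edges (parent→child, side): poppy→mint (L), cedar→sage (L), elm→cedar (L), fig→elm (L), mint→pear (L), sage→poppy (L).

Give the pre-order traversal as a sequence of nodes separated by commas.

Pre-order visits the node, then its left subtree, then its right subtree.
Visit fig.
At fig: go left to elm.
  Visit elm.
  At elm: go left to cedar.
    Visit cedar.
    At cedar: go left to sage.
      Visit sage.
      At sage: go left to poppy.
        Visit poppy.
        At poppy: go left to mint.
          Visit mint.
          At mint: go left to pear.
            pear is a leaf — visit pear.
          At mint: no right child.
        At poppy: no right child.
      At sage: no right child.
    At cedar: no right child.
  At elm: no right child.
At fig: no right child.

fig, elm, cedar, sage, poppy, mint, pear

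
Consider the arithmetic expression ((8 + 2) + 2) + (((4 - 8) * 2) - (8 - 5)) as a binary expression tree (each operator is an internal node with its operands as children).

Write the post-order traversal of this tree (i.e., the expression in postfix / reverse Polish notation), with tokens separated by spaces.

8 2 + 2 + 4 8 - 2 * 8 5 - - +

Post-order on an expression tree gives postfix notation: for each operator, emit left operand, right operand, then the operator.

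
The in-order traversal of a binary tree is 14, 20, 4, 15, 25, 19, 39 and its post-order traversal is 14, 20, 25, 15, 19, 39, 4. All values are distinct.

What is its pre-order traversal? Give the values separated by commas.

4, 20, 14, 39, 19, 15, 25

The last element of post-order is the root; it splits in-order into left and right subtrees.
Root 4: left subtree has 2 nodes {14, 20}, right has 4 {15, 25, 19, 39}.
  Root 20: left subtree has 1 node {14}, right has 0 { }.
  Root 39: left subtree has 3 nodes {15, 25, 19}, right has 0 { }.
    Root 19: left subtree has 2 nodes {15, 25}, right has 0 { }.
      Root 15: left subtree has 0 nodes { }, right has 1 {25}.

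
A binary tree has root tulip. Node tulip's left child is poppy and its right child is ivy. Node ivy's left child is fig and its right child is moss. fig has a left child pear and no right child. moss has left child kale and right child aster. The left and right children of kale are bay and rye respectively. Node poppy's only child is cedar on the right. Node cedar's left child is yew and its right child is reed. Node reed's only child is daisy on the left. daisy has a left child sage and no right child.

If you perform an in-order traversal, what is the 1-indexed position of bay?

11

In-order visits the left subtree, then the node, then the right subtree.
At tulip: go left to poppy.
  At poppy: no left child.
  Visit poppy.
  At poppy: go right to cedar.
    At cedar: go left to yew.
      yew is a leaf — visit yew.
    Visit cedar.
    At cedar: go right to reed.
      At reed: go left to daisy.
        At daisy: go left to sage.
          sage is a leaf — visit sage.
        Visit daisy.
        At daisy: no right child.
      Visit reed.
      At reed: no right child.
Visit tulip.
At tulip: go right to ivy.
  At ivy: go left to fig.
    At fig: go left to pear.
      pear is a leaf — visit pear.
    Visit fig.
    At fig: no right child.
  Visit ivy.
  At ivy: go right to moss.
    At moss: go left to kale.
      At kale: go left to bay.
        bay is a leaf — visit bay.
      Visit kale.
      At kale: go right to rye.
        rye is a leaf — visit rye.
    Visit moss.
    At moss: go right to aster.
      aster is a leaf — visit aster.
Full in-order sequence: poppy, yew, cedar, sage, daisy, reed, tulip, pear, fig, ivy, bay, kale, rye, moss, aster.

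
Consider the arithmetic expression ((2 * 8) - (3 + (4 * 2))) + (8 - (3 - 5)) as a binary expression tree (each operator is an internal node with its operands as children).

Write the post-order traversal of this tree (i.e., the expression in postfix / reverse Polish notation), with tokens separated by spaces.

2 8 * 3 4 2 * + - 8 3 5 - - +

Post-order on an expression tree gives postfix notation: for each operator, emit left operand, right operand, then the operator.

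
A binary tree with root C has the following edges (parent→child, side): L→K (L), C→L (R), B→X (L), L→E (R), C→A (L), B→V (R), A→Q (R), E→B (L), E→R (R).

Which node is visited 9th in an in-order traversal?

E

In-order visits the left subtree, then the node, then the right subtree.
At C: go left to A.
  At A: no left child.
  Visit A.
  At A: go right to Q.
    Q is a leaf — visit Q.
Visit C.
At C: go right to L.
  At L: go left to K.
    K is a leaf — visit K.
  Visit L.
  At L: go right to E.
    At E: go left to B.
      At B: go left to X.
        X is a leaf — visit X.
      Visit B.
      At B: go right to V.
        V is a leaf — visit V.
    Visit E.
    At E: go right to R.
      R is a leaf — visit R.
Full in-order sequence: A, Q, C, K, L, X, B, V, E, R.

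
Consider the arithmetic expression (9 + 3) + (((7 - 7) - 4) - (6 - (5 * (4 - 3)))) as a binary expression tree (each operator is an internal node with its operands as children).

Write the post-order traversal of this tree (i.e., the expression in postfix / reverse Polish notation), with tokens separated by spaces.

Post-order on an expression tree gives postfix notation: for each operator, emit left operand, right operand, then the operator.

9 3 + 7 7 - 4 - 6 5 4 3 - * - - +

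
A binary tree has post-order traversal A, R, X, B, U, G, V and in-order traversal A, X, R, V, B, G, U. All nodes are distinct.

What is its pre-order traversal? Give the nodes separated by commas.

The last element of post-order is the root; it splits in-order into left and right subtrees.
Root V: left subtree has 3 nodes {A, X, R}, right has 3 {B, G, U}.
  Root X: left subtree has 1 node {A}, right has 1 {R}.
  Root G: left subtree has 1 node {B}, right has 1 {U}.

V, X, A, R, G, B, U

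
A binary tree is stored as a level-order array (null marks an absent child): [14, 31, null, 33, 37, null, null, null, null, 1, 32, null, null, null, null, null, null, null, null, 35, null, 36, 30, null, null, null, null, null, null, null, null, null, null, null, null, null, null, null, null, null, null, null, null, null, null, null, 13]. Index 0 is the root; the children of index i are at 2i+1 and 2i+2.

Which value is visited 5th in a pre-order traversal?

Pre-order visits the node, then its left subtree, then its right subtree.
Visit 14.
At 14: go left to 31.
  Visit 31.
  At 31: go left to 33.
    33 is a leaf — visit 33.
  At 31: go right to 37.
    Visit 37.
    At 37: go left to 1.
      Visit 1.
      At 1: go left to 35.
        35 is a leaf — visit 35.
      At 1: no right child.
    At 37: go right to 32.
      Visit 32.
      At 32: go left to 36.
        36 is a leaf — visit 36.
      At 32: go right to 30.
        Visit 30.
        At 30: no left child.
        At 30: go right to 13.
          13 is a leaf — visit 13.
At 14: no right child.
Full pre-order sequence: 14, 31, 33, 37, 1, 35, 32, 36, 30, 13.

1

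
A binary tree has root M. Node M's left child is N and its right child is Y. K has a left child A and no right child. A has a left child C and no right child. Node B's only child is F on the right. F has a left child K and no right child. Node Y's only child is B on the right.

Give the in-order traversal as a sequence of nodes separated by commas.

In-order visits the left subtree, then the node, then the right subtree.
At M: go left to N.
  N is a leaf — visit N.
Visit M.
At M: go right to Y.
  At Y: no left child.
  Visit Y.
  At Y: go right to B.
    At B: no left child.
    Visit B.
    At B: go right to F.
      At F: go left to K.
        At K: go left to A.
          At A: go left to C.
            C is a leaf — visit C.
          Visit A.
          At A: no right child.
        Visit K.
        At K: no right child.
      Visit F.
      At F: no right child.

N, M, Y, B, C, A, K, F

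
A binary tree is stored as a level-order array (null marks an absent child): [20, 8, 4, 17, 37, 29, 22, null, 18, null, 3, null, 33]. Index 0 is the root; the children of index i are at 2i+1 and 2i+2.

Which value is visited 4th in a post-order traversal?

37

Post-order visits the left subtree, then the right subtree, then the node.
At 20: go left to 8.
  At 8: go left to 17.
    At 17: no left child.
    At 17: go right to 18.
      18 is a leaf — visit 18.
    Visit 17.
  At 8: go right to 37.
    At 37: no left child.
    At 37: go right to 3.
      3 is a leaf — visit 3.
    Visit 37.
  Visit 8.
At 20: go right to 4.
  At 4: go left to 29.
    At 29: no left child.
    At 29: go right to 33.
      33 is a leaf — visit 33.
    Visit 29.
  At 4: go right to 22.
    22 is a leaf — visit 22.
  Visit 4.
Visit 20.
Full post-order sequence: 18, 17, 3, 37, 8, 33, 29, 22, 4, 20.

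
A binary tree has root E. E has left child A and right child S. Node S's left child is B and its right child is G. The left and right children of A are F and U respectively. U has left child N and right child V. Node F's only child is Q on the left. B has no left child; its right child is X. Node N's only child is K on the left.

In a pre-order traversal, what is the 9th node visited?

S

Pre-order visits the node, then its left subtree, then its right subtree.
Visit E.
At E: go left to A.
  Visit A.
  At A: go left to F.
    Visit F.
    At F: go left to Q.
      Q is a leaf — visit Q.
    At F: no right child.
  At A: go right to U.
    Visit U.
    At U: go left to N.
      Visit N.
      At N: go left to K.
        K is a leaf — visit K.
      At N: no right child.
    At U: go right to V.
      V is a leaf — visit V.
At E: go right to S.
  Visit S.
  At S: go left to B.
    Visit B.
    At B: no left child.
    At B: go right to X.
      X is a leaf — visit X.
  At S: go right to G.
    G is a leaf — visit G.
Full pre-order sequence: E, A, F, Q, U, N, K, V, S, B, X, G.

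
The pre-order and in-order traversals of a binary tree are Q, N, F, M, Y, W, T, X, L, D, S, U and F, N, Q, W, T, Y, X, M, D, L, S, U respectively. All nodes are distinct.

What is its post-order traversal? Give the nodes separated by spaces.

F N T W X Y D U S L M Q

The first element of pre-order is the root; it splits in-order into left and right subtrees.
Root Q: left subtree has 2 nodes {F, N}, right has 9 {W, T, Y, X, M, D, L, S, U}.
  Root N: left subtree has 1 node {F}, right has 0 { }.
  Root M: left subtree has 4 nodes {W, T, Y, X}, right has 4 {D, L, S, U}.
    Root Y: left subtree has 2 nodes {W, T}, right has 1 {X}.
      Root W: left subtree has 0 nodes { }, right has 1 {T}.
    Root L: left subtree has 1 node {D}, right has 2 {S, U}.
      Root S: left subtree has 0 nodes { }, right has 1 {U}.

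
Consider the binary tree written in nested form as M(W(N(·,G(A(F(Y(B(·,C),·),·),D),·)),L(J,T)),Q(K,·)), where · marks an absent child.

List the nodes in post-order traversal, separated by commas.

C, B, Y, F, D, A, G, N, J, T, L, W, K, Q, M

Post-order visits the left subtree, then the right subtree, then the node.
At M: go left to W.
  At W: go left to N.
    At N: no left child.
    At N: go right to G.
      At G: go left to A.
        At A: go left to F.
          At F: go left to Y.
            At Y: go left to B.
              At B: no left child.
              At B: go right to C.
                C is a leaf — visit C.
              Visit B.
            At Y: no right child.
            Visit Y.
          At F: no right child.
          Visit F.
        At A: go right to D.
          D is a leaf — visit D.
        Visit A.
      At G: no right child.
      Visit G.
    Visit N.
  At W: go right to L.
    At L: go left to J.
      J is a leaf — visit J.
    At L: go right to T.
      T is a leaf — visit T.
    Visit L.
  Visit W.
At M: go right to Q.
  At Q: go left to K.
    K is a leaf — visit K.
  At Q: no right child.
  Visit Q.
Visit M.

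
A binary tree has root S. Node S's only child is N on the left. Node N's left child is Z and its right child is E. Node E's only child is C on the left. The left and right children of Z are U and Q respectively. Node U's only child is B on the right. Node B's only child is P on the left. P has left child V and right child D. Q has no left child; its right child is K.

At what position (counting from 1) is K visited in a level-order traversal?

9

Level-order visits nodes level by level from the root, left to right within each level.
Level 0: S
Level 1: N
Level 2: Z, E
Level 3: U, Q, C
Level 4: B, K
Level 5: P
Level 6: V, D
Full level-order sequence: S, N, Z, E, U, Q, C, B, K, P, V, D.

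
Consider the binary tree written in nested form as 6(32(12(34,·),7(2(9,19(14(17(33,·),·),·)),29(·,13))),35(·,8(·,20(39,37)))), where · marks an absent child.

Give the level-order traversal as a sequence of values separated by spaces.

Level-order visits nodes level by level from the root, left to right within each level.
Level 0: 6
Level 1: 32, 35
Level 2: 12, 7, 8
Level 3: 34, 2, 29, 20
Level 4: 9, 19, 13, 39, 37
Level 5: 14
Level 6: 17
Level 7: 33

6 32 35 12 7 8 34 2 29 20 9 19 13 39 37 14 17 33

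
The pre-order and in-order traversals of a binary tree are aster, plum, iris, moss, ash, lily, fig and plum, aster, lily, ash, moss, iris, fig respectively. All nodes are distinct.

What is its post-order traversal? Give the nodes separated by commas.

The first element of pre-order is the root; it splits in-order into left and right subtrees.
Root aster: left subtree has 1 node {plum}, right has 5 {lily, ash, moss, iris, fig}.
  Root iris: left subtree has 3 nodes {lily, ash, moss}, right has 1 {fig}.
    Root moss: left subtree has 2 nodes {lily, ash}, right has 0 { }.
      Root ash: left subtree has 1 node {lily}, right has 0 { }.

plum, lily, ash, moss, fig, iris, aster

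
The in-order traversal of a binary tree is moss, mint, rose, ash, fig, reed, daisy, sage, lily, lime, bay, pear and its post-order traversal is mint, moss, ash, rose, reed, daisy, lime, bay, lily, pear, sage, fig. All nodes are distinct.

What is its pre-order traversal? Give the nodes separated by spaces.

The last element of post-order is the root; it splits in-order into left and right subtrees.
Root fig: left subtree has 4 nodes {moss, mint, rose, ash}, right has 7 {reed, daisy, sage, lily, lime, bay, pear}.
  Root rose: left subtree has 2 nodes {moss, mint}, right has 1 {ash}.
    Root moss: left subtree has 0 nodes { }, right has 1 {mint}.
  Root sage: left subtree has 2 nodes {reed, daisy}, right has 4 {lily, lime, bay, pear}.
    Root daisy: left subtree has 1 node {reed}, right has 0 { }.
    Root pear: left subtree has 3 nodes {lily, lime, bay}, right has 0 { }.
      Root lily: left subtree has 0 nodes { }, right has 2 {lime, bay}.
        Root bay: left subtree has 1 node {lime}, right has 0 { }.

fig rose moss mint ash sage daisy reed pear lily bay lime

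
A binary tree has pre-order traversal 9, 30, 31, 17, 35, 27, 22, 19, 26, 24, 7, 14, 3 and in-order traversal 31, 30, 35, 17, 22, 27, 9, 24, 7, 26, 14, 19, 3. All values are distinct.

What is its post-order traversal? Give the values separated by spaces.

The first element of pre-order is the root; it splits in-order into left and right subtrees.
Root 9: left subtree has 6 nodes {31, 30, 35, 17, 22, 27}, right has 6 {24, 7, 26, 14, 19, 3}.
  Root 30: left subtree has 1 node {31}, right has 4 {35, 17, 22, 27}.
    Root 17: left subtree has 1 node {35}, right has 2 {22, 27}.
      Root 27: left subtree has 1 node {22}, right has 0 { }.
  Root 19: left subtree has 4 nodes {24, 7, 26, 14}, right has 1 {3}.
    Root 26: left subtree has 2 nodes {24, 7}, right has 1 {14}.
      Root 24: left subtree has 0 nodes { }, right has 1 {7}.

31 35 22 27 17 30 7 24 14 26 3 19 9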